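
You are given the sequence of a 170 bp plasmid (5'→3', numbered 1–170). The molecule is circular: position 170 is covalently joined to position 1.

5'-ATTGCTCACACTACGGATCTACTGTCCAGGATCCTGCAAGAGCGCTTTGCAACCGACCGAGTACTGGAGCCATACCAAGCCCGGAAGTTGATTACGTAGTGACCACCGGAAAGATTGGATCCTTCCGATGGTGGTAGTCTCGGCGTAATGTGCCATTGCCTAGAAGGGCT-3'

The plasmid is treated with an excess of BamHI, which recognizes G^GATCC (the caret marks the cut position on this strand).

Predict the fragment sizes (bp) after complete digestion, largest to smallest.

BamHI sites (GGATCC) start at positions 29, 117.
BamHI cuts after the first base of each site, so after positions 29, 117.
Circular molecule, 2 cuts → 2 fragments:
  30–117 → 88 bp
  118–170 then 1–29 → 53 + 29 = 82 bp
Sorted largest to smallest: 88, 82 bp.

88, 82 bp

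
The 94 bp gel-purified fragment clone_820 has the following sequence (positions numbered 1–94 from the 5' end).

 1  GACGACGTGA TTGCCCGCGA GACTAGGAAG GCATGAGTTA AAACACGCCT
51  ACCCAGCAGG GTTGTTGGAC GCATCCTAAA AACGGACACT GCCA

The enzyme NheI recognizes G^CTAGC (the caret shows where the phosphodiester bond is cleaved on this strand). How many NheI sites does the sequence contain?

No occurrence of GCTAGC is present in the sequence.
NheI does not cut: 0 sites.

0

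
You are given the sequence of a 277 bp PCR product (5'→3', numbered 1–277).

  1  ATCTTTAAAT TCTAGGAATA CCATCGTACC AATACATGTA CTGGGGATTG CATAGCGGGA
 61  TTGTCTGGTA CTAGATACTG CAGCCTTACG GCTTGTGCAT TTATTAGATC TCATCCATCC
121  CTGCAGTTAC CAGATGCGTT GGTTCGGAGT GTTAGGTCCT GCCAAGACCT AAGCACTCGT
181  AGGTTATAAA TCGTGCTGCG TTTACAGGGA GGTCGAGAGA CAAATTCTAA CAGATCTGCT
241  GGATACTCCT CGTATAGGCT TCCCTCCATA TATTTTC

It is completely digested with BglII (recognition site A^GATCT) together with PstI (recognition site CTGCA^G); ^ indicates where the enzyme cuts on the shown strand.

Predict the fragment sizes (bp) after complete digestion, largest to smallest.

107, 82, 45, 24, 19 bp

BglII sites (AGATCT) start at positions 106, 232.
BglII cuts after the first base of each site, so after positions 106, 232.
PstI sites (CTGCAG) start at positions 78, 121.
PstI cuts after base 5 of each site (before the last base), so after positions 82, 125.
Combined cut positions: 82, 106, 125, 232.
Linear molecule, 4 cuts → 5 fragments:
  1–82 → 82 bp
  83–106 → 24 bp
  107–125 → 19 bp
  126–232 → 107 bp
  233–277 → 45 bp
Sorted largest to smallest: 107, 82, 45, 24, 19 bp.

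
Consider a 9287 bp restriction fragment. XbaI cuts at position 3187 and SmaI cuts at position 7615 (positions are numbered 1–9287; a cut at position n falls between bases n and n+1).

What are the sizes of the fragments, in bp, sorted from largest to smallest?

Combined cut positions (sorted): 3187, 7615.
Linear molecule, 2 cuts → 3 fragments:
  3187 − 0 = 3187 bp
  7615 − 3187 = 4428 bp
  9287 − 7615 = 1672 bp
Sorted largest to smallest: 4428, 3187, 1672 bp.

4428, 3187, 1672 bp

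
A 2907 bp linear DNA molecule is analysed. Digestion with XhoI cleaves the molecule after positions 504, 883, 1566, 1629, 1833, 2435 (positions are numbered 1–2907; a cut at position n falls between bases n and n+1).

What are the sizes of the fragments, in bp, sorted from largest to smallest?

683, 602, 504, 472, 379, 204, 63 bp

Linear molecule, 6 cuts → 7 fragments:
  504 − 0 = 504 bp
  883 − 504 = 379 bp
  1566 − 883 = 683 bp
  1629 − 1566 = 63 bp
  1833 − 1629 = 204 bp
  2435 − 1833 = 602 bp
  2907 − 2435 = 472 bp
Sorted largest to smallest: 683, 602, 504, 472, 379, 204, 63 bp.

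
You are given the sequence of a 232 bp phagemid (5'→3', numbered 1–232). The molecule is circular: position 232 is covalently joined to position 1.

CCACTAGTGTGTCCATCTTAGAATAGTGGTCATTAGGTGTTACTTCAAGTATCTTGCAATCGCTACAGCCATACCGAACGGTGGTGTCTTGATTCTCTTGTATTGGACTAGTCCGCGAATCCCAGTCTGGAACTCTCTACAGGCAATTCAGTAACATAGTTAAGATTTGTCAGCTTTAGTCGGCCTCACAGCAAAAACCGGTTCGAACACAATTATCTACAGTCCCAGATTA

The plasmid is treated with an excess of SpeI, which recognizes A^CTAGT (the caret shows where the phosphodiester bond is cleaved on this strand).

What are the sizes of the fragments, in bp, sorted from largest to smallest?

SpeI sites (ACTAGT) start at positions 3, 107.
SpeI cuts after the first base of each site, so after positions 3, 107.
Circular molecule, 2 cuts → 2 fragments:
  4–107 → 104 bp
  108–232 then 1–3 → 125 + 3 = 128 bp
Sorted largest to smallest: 128, 104 bp.

128, 104 bp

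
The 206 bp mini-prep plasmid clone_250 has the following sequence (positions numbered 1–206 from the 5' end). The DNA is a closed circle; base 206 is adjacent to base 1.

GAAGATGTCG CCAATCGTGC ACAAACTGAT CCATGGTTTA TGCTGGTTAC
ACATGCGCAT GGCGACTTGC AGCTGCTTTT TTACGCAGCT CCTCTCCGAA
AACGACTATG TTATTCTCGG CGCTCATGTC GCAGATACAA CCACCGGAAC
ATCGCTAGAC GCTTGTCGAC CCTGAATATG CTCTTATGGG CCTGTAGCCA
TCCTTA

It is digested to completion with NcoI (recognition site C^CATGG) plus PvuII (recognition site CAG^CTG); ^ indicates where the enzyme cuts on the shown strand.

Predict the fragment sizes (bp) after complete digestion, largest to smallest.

The NcoI site (CCATGG) starts at position 31.
NcoI cuts after the first base of each site, so after position 31.
The PvuII site (CAGCTG) starts at position 70.
PvuII cuts after base 3 of each site, so after position 72.
Combined cut positions: 31, 72.
Circular molecule, 2 cuts → 2 fragments:
  32–72 → 41 bp
  73–206 then 1–31 → 134 + 31 = 165 bp
Sorted largest to smallest: 165, 41 bp.

165, 41 bp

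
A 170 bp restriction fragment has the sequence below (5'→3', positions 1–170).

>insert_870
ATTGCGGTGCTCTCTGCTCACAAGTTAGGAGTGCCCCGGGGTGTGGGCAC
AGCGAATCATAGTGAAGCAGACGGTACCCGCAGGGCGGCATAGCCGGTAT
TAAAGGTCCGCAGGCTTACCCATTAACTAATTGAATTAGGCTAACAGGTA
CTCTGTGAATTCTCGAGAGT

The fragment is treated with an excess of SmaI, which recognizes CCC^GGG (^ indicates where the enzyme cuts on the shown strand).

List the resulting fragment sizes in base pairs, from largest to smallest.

The SmaI site (CCCGGG) starts at position 35.
SmaI cuts after base 3 of each site, so after position 37.
Linear molecule, 1 cut → 2 fragments:
  1–37 → 37 bp
  38–170 → 133 bp
Sorted largest to smallest: 133, 37 bp.

133, 37 bp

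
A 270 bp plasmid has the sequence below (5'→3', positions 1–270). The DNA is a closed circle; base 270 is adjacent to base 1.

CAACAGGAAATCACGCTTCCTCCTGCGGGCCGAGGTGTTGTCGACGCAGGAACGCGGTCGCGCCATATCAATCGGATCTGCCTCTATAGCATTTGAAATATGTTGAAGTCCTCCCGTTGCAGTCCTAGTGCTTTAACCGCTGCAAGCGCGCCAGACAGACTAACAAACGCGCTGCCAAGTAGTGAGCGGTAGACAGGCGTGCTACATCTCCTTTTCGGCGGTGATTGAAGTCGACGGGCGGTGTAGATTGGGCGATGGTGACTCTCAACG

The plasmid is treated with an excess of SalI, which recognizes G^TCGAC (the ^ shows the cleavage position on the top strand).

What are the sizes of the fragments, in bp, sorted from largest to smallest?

190, 80 bp

SalI sites (GTCGAC) start at positions 40, 230.
SalI cuts after the first base of each site, so after positions 40, 230.
Circular molecule, 2 cuts → 2 fragments:
  41–230 → 190 bp
  231–270 then 1–40 → 40 + 40 = 80 bp
Sorted largest to smallest: 190, 80 bp.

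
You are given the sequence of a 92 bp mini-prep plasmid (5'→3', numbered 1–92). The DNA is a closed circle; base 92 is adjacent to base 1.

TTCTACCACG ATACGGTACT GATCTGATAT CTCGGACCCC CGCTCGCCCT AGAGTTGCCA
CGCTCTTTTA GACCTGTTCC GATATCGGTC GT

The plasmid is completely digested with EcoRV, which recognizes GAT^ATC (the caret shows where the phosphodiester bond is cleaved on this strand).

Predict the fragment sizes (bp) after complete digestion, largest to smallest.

EcoRV sites (GATATC) start at positions 26, 81.
EcoRV cuts after base 3 of each site, so after positions 28, 83.
Circular molecule, 2 cuts → 2 fragments:
  29–83 → 55 bp
  84–92 then 1–28 → 9 + 28 = 37 bp
Sorted largest to smallest: 55, 37 bp.

55, 37 bp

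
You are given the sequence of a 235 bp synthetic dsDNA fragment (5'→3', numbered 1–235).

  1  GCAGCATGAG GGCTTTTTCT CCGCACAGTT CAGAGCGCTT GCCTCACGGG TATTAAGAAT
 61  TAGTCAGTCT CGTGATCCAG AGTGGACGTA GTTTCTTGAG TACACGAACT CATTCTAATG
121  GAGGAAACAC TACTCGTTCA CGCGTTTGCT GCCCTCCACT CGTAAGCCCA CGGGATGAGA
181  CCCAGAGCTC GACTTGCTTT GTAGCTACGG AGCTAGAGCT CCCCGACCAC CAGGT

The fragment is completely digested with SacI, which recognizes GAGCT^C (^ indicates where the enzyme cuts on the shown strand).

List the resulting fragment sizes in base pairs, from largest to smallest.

SacI sites (GAGCTC) start at positions 185, 216.
SacI cuts after base 5 of each site (before the last base), so after positions 189, 220.
Linear molecule, 2 cuts → 3 fragments:
  1–189 → 189 bp
  190–220 → 31 bp
  221–235 → 15 bp
Sorted largest to smallest: 189, 31, 15 bp.

189, 31, 15 bp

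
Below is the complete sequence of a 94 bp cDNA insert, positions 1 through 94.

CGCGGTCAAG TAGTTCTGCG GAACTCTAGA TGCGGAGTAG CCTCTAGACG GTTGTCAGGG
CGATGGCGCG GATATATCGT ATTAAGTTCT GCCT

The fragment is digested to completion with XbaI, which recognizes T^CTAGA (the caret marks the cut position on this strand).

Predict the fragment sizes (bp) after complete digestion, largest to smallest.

XbaI sites (TCTAGA) start at positions 25, 43.
XbaI cuts after the first base of each site, so after positions 25, 43.
Linear molecule, 2 cuts → 3 fragments:
  1–25 → 25 bp
  26–43 → 18 bp
  44–94 → 51 bp
Sorted largest to smallest: 51, 25, 18 bp.

51, 25, 18 bp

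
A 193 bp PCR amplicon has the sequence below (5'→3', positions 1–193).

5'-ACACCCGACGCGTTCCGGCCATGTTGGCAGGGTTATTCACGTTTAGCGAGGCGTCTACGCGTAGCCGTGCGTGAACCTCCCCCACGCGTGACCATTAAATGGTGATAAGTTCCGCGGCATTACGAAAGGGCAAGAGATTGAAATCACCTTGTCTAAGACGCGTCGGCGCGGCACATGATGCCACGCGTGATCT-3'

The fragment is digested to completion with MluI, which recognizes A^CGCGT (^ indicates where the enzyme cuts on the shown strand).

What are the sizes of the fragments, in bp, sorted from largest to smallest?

74, 49, 27, 25, 10, 8 bp

MluI sites (ACGCGT) start at positions 8, 57, 84, 158, 183.
MluI cuts after the first base of each site, so after positions 8, 57, 84, 158, 183.
Linear molecule, 5 cuts → 6 fragments:
  1–8 → 8 bp
  9–57 → 49 bp
  58–84 → 27 bp
  85–158 → 74 bp
  159–183 → 25 bp
  184–193 → 10 bp
Sorted largest to smallest: 74, 49, 27, 25, 10, 8 bp.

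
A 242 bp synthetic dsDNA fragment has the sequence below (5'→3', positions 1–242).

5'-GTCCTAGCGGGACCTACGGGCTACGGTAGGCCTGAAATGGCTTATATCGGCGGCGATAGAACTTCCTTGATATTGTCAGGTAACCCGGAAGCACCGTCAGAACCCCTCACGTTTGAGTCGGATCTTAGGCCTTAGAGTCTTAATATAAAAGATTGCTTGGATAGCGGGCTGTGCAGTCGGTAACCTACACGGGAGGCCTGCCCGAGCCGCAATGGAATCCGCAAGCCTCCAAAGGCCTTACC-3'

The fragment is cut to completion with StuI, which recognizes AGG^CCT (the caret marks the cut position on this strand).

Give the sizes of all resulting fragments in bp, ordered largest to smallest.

StuI sites (AGGCCT) start at positions 28, 127, 194, 233.
StuI cuts after base 3 of each site, so after positions 30, 129, 196, 235.
Linear molecule, 4 cuts → 5 fragments:
  1–30 → 30 bp
  31–129 → 99 bp
  130–196 → 67 bp
  197–235 → 39 bp
  236–242 → 7 bp
Sorted largest to smallest: 99, 67, 39, 30, 7 bp.

99, 67, 39, 30, 7 bp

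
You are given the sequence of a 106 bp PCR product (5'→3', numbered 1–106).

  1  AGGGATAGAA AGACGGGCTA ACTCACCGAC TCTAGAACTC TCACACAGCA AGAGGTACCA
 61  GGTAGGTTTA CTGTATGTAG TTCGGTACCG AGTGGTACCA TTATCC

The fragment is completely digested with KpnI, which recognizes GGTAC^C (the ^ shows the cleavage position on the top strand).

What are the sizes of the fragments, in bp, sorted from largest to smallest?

KpnI sites (GGTACC) start at positions 54, 84, 94.
KpnI cuts after base 5 of each site (before the last base), so after positions 58, 88, 98.
Linear molecule, 3 cuts → 4 fragments:
  1–58 → 58 bp
  59–88 → 30 bp
  89–98 → 10 bp
  99–106 → 8 bp
Sorted largest to smallest: 58, 30, 10, 8 bp.

58, 30, 10, 8 bp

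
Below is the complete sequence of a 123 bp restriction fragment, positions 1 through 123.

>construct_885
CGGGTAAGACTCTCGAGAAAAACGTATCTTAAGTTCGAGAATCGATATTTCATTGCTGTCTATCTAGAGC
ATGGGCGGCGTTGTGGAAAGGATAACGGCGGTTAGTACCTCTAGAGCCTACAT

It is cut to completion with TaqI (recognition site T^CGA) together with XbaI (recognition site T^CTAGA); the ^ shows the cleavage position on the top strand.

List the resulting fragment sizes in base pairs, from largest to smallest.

TaqI sites (TCGA) start at positions 13, 35, 42.
TaqI cuts after the first base of each site, so after positions 13, 35, 42.
XbaI sites (TCTAGA) start at positions 63, 110.
XbaI cuts after the first base of each site, so after positions 63, 110.
Combined cut positions: 13, 35, 42, 63, 110.
Linear molecule, 5 cuts → 6 fragments:
  1–13 → 13 bp
  14–35 → 22 bp
  36–42 → 7 bp
  43–63 → 21 bp
  64–110 → 47 bp
  111–123 → 13 bp
Sorted largest to smallest: 47, 22, 21, 13, 13, 7 bp.

47, 22, 21, 13, 13, 7 bp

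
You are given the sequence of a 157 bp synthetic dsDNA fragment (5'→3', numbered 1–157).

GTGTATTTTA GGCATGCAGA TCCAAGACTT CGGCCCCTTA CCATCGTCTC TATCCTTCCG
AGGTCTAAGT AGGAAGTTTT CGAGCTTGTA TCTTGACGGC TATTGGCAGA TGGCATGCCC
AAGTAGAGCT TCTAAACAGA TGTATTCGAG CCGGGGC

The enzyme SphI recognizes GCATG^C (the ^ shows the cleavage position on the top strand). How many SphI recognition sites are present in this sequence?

2

GCATGC occurs starting at positions 12, 113.
SphI cuts at 2 sites.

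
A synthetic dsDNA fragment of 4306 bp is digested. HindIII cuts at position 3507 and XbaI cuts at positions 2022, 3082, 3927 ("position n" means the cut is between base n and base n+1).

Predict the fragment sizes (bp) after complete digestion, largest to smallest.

2022, 1060, 425, 420, 379 bp

Combined cut positions (sorted): 2022, 3082, 3507, 3927.
Linear molecule, 4 cuts → 5 fragments:
  2022 − 0 = 2022 bp
  3082 − 2022 = 1060 bp
  3507 − 3082 = 425 bp
  3927 − 3507 = 420 bp
  4306 − 3927 = 379 bp
Sorted largest to smallest: 2022, 1060, 425, 420, 379 bp.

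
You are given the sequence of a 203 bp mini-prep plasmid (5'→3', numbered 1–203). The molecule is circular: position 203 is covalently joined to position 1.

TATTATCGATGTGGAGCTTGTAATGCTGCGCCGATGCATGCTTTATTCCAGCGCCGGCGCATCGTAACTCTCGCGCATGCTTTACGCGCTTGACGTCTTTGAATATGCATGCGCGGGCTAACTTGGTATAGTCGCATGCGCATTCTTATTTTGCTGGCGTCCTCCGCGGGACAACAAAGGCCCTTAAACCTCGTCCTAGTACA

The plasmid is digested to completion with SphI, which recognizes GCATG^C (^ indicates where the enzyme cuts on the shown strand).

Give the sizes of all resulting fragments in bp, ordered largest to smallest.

SphI sites (GCATGC) start at positions 36, 75, 107, 134.
SphI cuts after base 5 of each site (before the last base), so after positions 40, 79, 111, 138.
Circular molecule, 4 cuts → 4 fragments:
  41–79 → 39 bp
  80–111 → 32 bp
  112–138 → 27 bp
  139–203 then 1–40 → 65 + 40 = 105 bp
Sorted largest to smallest: 105, 39, 32, 27 bp.

105, 39, 32, 27 bp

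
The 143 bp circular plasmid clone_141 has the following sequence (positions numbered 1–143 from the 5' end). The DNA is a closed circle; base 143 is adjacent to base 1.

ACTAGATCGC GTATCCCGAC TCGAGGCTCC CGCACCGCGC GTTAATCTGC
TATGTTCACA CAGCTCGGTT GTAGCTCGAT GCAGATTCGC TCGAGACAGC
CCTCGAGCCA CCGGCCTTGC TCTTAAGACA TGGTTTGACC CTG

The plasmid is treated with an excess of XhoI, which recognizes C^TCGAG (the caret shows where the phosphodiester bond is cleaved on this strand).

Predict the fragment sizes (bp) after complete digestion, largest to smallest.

XhoI sites (CTCGAG) start at positions 20, 90, 102.
XhoI cuts after the first base of each site, so after positions 20, 90, 102.
Circular molecule, 3 cuts → 3 fragments:
  21–90 → 70 bp
  91–102 → 12 bp
  103–143 then 1–20 → 41 + 20 = 61 bp
Sorted largest to smallest: 70, 61, 12 bp.

70, 61, 12 bp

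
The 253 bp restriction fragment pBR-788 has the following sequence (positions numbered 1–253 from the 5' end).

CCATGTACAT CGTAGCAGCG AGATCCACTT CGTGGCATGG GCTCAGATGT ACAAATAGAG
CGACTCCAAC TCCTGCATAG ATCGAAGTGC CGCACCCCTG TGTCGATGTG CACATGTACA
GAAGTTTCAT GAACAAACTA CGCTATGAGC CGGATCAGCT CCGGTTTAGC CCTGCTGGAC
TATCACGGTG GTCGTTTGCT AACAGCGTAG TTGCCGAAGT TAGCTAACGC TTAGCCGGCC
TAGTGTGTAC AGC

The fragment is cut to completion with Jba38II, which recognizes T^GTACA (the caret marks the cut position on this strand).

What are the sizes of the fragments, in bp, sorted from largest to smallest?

Jba38II sites (TGTACA) start at positions 4, 48, 115, 246.
Jba38II cuts after the first base of each site, so after positions 4, 48, 115, 246.
Linear molecule, 4 cuts → 5 fragments:
  1–4 → 4 bp
  5–48 → 44 bp
  49–115 → 67 bp
  116–246 → 131 bp
  247–253 → 7 bp
Sorted largest to smallest: 131, 67, 44, 7, 4 bp.

131, 67, 44, 7, 4 bp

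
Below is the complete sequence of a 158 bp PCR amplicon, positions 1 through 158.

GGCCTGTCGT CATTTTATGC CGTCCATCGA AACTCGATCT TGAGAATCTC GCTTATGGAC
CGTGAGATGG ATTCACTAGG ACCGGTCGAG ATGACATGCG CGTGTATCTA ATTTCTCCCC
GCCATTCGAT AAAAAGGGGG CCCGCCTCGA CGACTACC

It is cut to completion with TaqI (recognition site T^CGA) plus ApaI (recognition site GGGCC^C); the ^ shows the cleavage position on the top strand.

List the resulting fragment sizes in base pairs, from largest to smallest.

52, 40, 27, 16, 11, 7, 5 bp

TaqI sites (TCGA) start at positions 27, 34, 86, 126, 147.
TaqI cuts after the first base of each site, so after positions 27, 34, 86, 126, 147.
The ApaI site (GGGCCC) starts at position 138.
ApaI cuts after base 5 of each site (before the last base), so after position 142.
Combined cut positions: 27, 34, 86, 126, 142, 147.
Linear molecule, 6 cuts → 7 fragments:
  1–27 → 27 bp
  28–34 → 7 bp
  35–86 → 52 bp
  87–126 → 40 bp
  127–142 → 16 bp
  143–147 → 5 bp
  148–158 → 11 bp
Sorted largest to smallest: 52, 40, 27, 16, 11, 7, 5 bp.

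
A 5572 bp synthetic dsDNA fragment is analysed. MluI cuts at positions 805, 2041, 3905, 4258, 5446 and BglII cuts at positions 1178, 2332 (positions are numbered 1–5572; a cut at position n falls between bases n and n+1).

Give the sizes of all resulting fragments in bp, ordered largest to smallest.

Combined cut positions (sorted): 805, 1178, 2041, 2332, 3905, 4258, 5446.
Linear molecule, 7 cuts → 8 fragments:
  805 − 0 = 805 bp
  1178 − 805 = 373 bp
  2041 − 1178 = 863 bp
  2332 − 2041 = 291 bp
  3905 − 2332 = 1573 bp
  4258 − 3905 = 353 bp
  5446 − 4258 = 1188 bp
  5572 − 5446 = 126 bp
Sorted largest to smallest: 1573, 1188, 863, 805, 373, 353, 291, 126 bp.

1573, 1188, 863, 805, 373, 353, 291, 126 bp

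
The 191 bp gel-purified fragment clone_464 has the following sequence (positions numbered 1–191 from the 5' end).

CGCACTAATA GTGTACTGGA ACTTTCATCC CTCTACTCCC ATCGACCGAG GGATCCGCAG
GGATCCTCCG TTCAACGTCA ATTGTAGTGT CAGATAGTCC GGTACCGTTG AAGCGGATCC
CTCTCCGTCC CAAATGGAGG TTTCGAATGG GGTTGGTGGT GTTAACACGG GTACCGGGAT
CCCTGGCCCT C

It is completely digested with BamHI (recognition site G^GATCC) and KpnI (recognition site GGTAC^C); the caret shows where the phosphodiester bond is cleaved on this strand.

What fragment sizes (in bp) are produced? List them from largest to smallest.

59, 51, 44, 14, 10, 10, 3 bp

BamHI sites (GGATCC) start at positions 51, 61, 115, 177.
BamHI cuts after the first base of each site, so after positions 51, 61, 115, 177.
KpnI sites (GGTACC) start at positions 101, 170.
KpnI cuts after base 5 of each site (before the last base), so after positions 105, 174.
Combined cut positions: 51, 61, 105, 115, 174, 177.
Linear molecule, 6 cuts → 7 fragments:
  1–51 → 51 bp
  52–61 → 10 bp
  62–105 → 44 bp
  106–115 → 10 bp
  116–174 → 59 bp
  175–177 → 3 bp
  178–191 → 14 bp
Sorted largest to smallest: 59, 51, 44, 14, 10, 10, 3 bp.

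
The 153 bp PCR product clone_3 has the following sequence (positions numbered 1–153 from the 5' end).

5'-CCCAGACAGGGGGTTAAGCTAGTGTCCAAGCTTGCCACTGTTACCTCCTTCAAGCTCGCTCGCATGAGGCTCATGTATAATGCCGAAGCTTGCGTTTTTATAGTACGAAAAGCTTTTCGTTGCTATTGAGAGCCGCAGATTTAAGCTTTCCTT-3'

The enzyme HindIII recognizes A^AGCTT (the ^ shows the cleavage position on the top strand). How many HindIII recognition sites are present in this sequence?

4

AAGCTT occurs starting at positions 28, 86, 110, 143.
HindIII cuts at 4 sites.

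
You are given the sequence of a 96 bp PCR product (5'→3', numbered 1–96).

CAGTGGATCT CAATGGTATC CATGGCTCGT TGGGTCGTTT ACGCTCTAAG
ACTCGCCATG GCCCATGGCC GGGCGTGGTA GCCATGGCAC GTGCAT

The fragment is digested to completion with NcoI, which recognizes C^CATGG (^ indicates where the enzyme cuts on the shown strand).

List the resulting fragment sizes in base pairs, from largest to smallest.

NcoI sites (CCATGG) start at positions 20, 56, 63, 82.
NcoI cuts after the first base of each site, so after positions 20, 56, 63, 82.
Linear molecule, 4 cuts → 5 fragments:
  1–20 → 20 bp
  21–56 → 36 bp
  57–63 → 7 bp
  64–82 → 19 bp
  83–96 → 14 bp
Sorted largest to smallest: 36, 20, 19, 14, 7 bp.

36, 20, 19, 14, 7 bp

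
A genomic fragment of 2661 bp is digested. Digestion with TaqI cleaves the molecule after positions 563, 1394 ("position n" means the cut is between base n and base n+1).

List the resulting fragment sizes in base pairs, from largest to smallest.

Linear molecule, 2 cuts → 3 fragments:
  563 − 0 = 563 bp
  1394 − 563 = 831 bp
  2661 − 1394 = 1267 bp
Sorted largest to smallest: 1267, 831, 563 bp.

1267, 831, 563 bp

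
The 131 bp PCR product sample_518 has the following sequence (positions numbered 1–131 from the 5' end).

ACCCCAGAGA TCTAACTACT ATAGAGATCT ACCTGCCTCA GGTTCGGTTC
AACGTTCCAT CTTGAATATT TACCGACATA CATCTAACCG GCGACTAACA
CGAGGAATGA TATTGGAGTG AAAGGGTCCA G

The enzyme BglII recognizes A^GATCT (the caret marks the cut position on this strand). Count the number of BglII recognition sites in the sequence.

AGATCT occurs starting at positions 8, 25.
BglII cuts at 2 sites.

2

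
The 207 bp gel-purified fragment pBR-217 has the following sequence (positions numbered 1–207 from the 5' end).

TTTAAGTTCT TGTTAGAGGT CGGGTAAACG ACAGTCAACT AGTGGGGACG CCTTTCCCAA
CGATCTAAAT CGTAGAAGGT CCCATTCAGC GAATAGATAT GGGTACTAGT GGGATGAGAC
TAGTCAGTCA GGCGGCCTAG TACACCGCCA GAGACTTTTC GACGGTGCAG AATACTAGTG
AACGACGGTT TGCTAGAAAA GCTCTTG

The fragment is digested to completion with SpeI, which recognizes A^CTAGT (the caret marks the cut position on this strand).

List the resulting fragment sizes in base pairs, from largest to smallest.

SpeI sites (ACTAGT) start at positions 38, 105, 119, 174.
SpeI cuts after the first base of each site, so after positions 38, 105, 119, 174.
Linear molecule, 4 cuts → 5 fragments:
  1–38 → 38 bp
  39–105 → 67 bp
  106–119 → 14 bp
  120–174 → 55 bp
  175–207 → 33 bp
Sorted largest to smallest: 67, 55, 38, 33, 14 bp.

67, 55, 38, 33, 14 bp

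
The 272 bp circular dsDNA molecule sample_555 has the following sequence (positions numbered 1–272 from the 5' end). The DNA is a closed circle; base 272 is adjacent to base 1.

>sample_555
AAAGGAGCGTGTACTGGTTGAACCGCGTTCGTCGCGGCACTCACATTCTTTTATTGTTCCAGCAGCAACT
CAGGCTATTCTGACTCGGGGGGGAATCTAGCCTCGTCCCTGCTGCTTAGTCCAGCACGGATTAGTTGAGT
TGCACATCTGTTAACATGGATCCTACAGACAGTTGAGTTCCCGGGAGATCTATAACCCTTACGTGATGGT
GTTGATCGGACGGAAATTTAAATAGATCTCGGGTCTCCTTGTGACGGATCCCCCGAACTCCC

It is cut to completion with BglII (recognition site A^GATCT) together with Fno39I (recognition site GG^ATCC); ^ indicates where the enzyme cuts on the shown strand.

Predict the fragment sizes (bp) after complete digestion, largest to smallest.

BglII sites (AGATCT) start at positions 186, 234.
BglII cuts after the first base of each site, so after positions 186, 234.
Fno39I sites (GGATCC) start at positions 158, 256.
Fno39I cuts after base 2 of each site, so after positions 159, 257.
Combined cut positions: 159, 186, 234, 257.
Circular molecule, 4 cuts → 4 fragments:
  160–186 → 27 bp
  187–234 → 48 bp
  235–257 → 23 bp
  258–272 then 1–159 → 15 + 159 = 174 bp
Sorted largest to smallest: 174, 48, 27, 23 bp.

174, 48, 27, 23 bp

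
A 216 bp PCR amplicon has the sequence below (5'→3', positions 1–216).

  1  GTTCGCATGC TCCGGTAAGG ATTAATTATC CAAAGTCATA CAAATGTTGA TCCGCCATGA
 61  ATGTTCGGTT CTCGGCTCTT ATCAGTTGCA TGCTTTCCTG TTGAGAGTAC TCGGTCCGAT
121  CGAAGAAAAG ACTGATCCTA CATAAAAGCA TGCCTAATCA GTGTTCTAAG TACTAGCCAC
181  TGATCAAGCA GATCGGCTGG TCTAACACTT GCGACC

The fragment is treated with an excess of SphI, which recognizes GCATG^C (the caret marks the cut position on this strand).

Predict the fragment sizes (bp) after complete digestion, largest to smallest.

SphI sites (GCATGC) start at positions 5, 88, 148.
SphI cuts after base 5 of each site (before the last base), so after positions 9, 92, 152.
Linear molecule, 3 cuts → 4 fragments:
  1–9 → 9 bp
  10–92 → 83 bp
  93–152 → 60 bp
  153–216 → 64 bp
Sorted largest to smallest: 83, 64, 60, 9 bp.

83, 64, 60, 9 bp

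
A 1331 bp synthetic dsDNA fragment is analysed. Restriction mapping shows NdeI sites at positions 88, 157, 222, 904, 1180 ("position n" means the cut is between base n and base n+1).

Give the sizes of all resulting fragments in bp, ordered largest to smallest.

682, 276, 151, 88, 69, 65 bp

Linear molecule, 5 cuts → 6 fragments:
  88 − 0 = 88 bp
  157 − 88 = 69 bp
  222 − 157 = 65 bp
  904 − 222 = 682 bp
  1180 − 904 = 276 bp
  1331 − 1180 = 151 bp
Sorted largest to smallest: 682, 276, 151, 88, 69, 65 bp.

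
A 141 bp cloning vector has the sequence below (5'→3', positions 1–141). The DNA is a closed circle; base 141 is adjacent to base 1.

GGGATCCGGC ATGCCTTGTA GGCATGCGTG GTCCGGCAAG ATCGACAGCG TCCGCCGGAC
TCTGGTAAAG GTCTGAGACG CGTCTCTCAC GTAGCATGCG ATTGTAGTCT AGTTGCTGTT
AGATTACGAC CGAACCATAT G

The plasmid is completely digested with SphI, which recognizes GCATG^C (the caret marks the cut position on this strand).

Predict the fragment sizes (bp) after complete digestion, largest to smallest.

72, 56, 13 bp

SphI sites (GCATGC) start at positions 9, 22, 94.
SphI cuts after base 5 of each site (before the last base), so after positions 13, 26, 98.
Circular molecule, 3 cuts → 3 fragments:
  14–26 → 13 bp
  27–98 → 72 bp
  99–141 then 1–13 → 43 + 13 = 56 bp
Sorted largest to smallest: 72, 56, 13 bp.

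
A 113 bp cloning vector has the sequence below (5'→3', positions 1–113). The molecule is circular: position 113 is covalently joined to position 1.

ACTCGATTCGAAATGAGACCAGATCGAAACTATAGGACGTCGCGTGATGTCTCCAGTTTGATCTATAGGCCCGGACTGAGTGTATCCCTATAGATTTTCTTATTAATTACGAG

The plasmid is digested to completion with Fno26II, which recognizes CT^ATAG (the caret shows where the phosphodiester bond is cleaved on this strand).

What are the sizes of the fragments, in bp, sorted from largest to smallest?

55, 33, 25 bp

Fno26II sites (CTATAG) start at positions 30, 63, 88.
Fno26II cuts after base 2 of each site, so after positions 31, 64, 89.
Circular molecule, 3 cuts → 3 fragments:
  32–64 → 33 bp
  65–89 → 25 bp
  90–113 then 1–31 → 24 + 31 = 55 bp
Sorted largest to smallest: 55, 33, 25 bp.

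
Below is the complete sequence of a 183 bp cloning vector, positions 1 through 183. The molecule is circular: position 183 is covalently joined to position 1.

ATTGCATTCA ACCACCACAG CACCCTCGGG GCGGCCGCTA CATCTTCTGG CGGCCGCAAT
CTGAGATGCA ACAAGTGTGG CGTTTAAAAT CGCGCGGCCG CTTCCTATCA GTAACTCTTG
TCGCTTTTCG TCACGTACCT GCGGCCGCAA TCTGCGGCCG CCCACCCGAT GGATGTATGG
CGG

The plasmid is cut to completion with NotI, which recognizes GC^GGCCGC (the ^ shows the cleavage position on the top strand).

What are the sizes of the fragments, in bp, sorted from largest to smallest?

NotI sites (GCGGCCGC) start at positions 31, 50, 94, 141, 154.
NotI cuts after base 2 of each site, so after positions 32, 51, 95, 142, 155.
Circular molecule, 5 cuts → 5 fragments:
  33–51 → 19 bp
  52–95 → 44 bp
  96–142 → 47 bp
  143–155 → 13 bp
  156–183 then 1–32 → 28 + 32 = 60 bp
Sorted largest to smallest: 60, 47, 44, 19, 13 bp.

60, 47, 44, 19, 13 bp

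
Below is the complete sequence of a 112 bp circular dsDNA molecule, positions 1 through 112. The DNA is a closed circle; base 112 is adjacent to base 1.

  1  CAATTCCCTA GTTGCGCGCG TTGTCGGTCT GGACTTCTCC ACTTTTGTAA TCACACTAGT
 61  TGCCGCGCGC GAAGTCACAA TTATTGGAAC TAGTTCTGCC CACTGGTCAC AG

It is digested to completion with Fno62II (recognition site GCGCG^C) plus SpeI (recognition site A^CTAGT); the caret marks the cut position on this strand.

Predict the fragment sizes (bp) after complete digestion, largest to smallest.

41, 37, 20, 14 bp

Fno62II sites (GCGCGC) start at positions 14, 65.
Fno62II cuts after base 5 of each site (before the last base), so after positions 18, 69.
SpeI sites (ACTAGT) start at positions 55, 89.
SpeI cuts after the first base of each site, so after positions 55, 89.
Combined cut positions: 18, 55, 69, 89.
Circular molecule, 4 cuts → 4 fragments:
  19–55 → 37 bp
  56–69 → 14 bp
  70–89 → 20 bp
  90–112 then 1–18 → 23 + 18 = 41 bp
Sorted largest to smallest: 41, 37, 20, 14 bp.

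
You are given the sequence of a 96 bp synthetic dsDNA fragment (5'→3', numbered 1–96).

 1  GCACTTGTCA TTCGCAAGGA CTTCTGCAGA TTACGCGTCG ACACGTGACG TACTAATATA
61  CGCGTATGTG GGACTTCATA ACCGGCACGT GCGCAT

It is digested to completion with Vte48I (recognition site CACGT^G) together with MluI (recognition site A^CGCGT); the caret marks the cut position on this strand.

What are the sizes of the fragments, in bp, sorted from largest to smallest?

Vte48I sites (CACGTG) start at positions 42, 86.
Vte48I cuts after base 5 of each site (before the last base), so after positions 46, 90.
MluI sites (ACGCGT) start at positions 33, 60.
MluI cuts after the first base of each site, so after positions 33, 60.
Combined cut positions: 33, 46, 60, 90.
Linear molecule, 4 cuts → 5 fragments:
  1–33 → 33 bp
  34–46 → 13 bp
  47–60 → 14 bp
  61–90 → 30 bp
  91–96 → 6 bp
Sorted largest to smallest: 33, 30, 14, 13, 6 bp.

33, 30, 14, 13, 6 bp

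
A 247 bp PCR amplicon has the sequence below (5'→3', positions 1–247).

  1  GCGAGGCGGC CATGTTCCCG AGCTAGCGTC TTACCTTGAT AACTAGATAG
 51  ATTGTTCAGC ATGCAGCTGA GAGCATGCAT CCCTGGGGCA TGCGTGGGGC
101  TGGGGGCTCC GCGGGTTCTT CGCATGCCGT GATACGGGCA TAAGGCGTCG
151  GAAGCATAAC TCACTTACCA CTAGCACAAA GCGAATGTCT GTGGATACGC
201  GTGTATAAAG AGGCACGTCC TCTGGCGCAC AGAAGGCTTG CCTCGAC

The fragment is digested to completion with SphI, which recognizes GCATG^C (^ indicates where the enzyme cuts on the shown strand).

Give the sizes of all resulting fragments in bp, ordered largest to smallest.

121, 63, 34, 15, 14 bp

SphI sites (GCATGC) start at positions 59, 73, 88, 122.
SphI cuts after base 5 of each site (before the last base), so after positions 63, 77, 92, 126.
Linear molecule, 4 cuts → 5 fragments:
  1–63 → 63 bp
  64–77 → 14 bp
  78–92 → 15 bp
  93–126 → 34 bp
  127–247 → 121 bp
Sorted largest to smallest: 121, 63, 34, 15, 14 bp.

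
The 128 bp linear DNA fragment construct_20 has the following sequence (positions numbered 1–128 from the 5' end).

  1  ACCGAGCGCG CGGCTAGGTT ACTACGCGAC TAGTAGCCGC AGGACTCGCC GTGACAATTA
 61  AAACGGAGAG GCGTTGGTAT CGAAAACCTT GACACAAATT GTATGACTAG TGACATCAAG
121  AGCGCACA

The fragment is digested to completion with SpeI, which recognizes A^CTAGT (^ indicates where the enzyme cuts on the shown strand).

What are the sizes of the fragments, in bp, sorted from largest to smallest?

77, 29, 22 bp

SpeI sites (ACTAGT) start at positions 29, 106.
SpeI cuts after the first base of each site, so after positions 29, 106.
Linear molecule, 2 cuts → 3 fragments:
  1–29 → 29 bp
  30–106 → 77 bp
  107–128 → 22 bp
Sorted largest to smallest: 77, 29, 22 bp.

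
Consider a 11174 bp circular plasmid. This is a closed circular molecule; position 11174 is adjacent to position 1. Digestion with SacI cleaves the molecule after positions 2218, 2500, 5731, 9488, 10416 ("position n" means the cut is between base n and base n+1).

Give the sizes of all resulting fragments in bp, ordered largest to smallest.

3757, 3231, 2976, 928, 282 bp

Circular molecule, 5 cuts → 5 fragments:
  2500 − 2218 = 282 bp
  5731 − 2500 = 3231 bp
  9488 − 5731 = 3757 bp
  10416 − 9488 = 928 bp
  wrap: 11174 − 10416 + 2218 = 2976 bp
Sorted largest to smallest: 3757, 3231, 2976, 928, 282 bp.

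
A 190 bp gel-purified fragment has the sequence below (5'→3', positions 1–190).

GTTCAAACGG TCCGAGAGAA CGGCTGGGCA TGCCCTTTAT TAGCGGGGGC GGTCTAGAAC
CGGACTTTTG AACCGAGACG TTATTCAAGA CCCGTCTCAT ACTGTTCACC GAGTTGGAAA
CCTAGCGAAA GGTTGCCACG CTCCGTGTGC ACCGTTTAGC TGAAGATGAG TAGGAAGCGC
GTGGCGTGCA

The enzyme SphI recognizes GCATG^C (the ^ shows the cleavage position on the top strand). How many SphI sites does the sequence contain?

1

GCATGC occurs starting at position 28.
SphI cuts at 1 site.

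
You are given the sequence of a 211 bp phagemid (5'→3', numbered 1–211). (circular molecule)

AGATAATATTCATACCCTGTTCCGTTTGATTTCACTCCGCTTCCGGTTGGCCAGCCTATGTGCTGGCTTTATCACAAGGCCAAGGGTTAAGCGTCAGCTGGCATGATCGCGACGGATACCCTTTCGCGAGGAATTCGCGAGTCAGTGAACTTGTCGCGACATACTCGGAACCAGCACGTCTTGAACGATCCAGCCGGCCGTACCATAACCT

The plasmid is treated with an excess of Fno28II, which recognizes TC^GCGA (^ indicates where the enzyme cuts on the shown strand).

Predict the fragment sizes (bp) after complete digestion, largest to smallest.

164, 19, 17, 11 bp

Fno28II sites (TCGCGA) start at positions 107, 124, 135, 154.
Fno28II cuts after base 2 of each site, so after positions 108, 125, 136, 155.
Circular molecule, 4 cuts → 4 fragments:
  109–125 → 17 bp
  126–136 → 11 bp
  137–155 → 19 bp
  156–211 then 1–108 → 56 + 108 = 164 bp
Sorted largest to smallest: 164, 19, 17, 11 bp.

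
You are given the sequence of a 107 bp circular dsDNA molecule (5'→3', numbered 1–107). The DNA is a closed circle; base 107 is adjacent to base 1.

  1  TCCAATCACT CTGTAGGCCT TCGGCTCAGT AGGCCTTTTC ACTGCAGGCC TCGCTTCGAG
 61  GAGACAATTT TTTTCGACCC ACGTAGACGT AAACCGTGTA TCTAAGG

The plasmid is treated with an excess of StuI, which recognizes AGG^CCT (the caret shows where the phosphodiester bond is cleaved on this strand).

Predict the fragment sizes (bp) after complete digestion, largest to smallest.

StuI sites (AGGCCT) start at positions 15, 31, 46.
StuI cuts after base 3 of each site, so after positions 17, 33, 48.
Circular molecule, 3 cuts → 3 fragments:
  18–33 → 16 bp
  34–48 → 15 bp
  49–107 then 1–17 → 59 + 17 = 76 bp
Sorted largest to smallest: 76, 16, 15 bp.

76, 16, 15 bp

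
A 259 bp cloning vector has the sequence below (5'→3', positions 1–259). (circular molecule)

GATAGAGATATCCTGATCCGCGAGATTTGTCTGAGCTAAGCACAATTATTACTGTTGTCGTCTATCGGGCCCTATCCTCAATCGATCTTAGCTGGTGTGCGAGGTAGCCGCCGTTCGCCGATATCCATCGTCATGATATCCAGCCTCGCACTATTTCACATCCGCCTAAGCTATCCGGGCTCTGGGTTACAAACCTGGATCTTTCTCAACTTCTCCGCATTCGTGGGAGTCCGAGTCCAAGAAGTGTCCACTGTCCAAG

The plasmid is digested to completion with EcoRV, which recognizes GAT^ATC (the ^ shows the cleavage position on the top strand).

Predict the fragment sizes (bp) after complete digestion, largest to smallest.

131, 113, 15 bp

EcoRV sites (GATATC) start at positions 7, 120, 135.
EcoRV cuts after base 3 of each site, so after positions 9, 122, 137.
Circular molecule, 3 cuts → 3 fragments:
  10–122 → 113 bp
  123–137 → 15 bp
  138–259 then 1–9 → 122 + 9 = 131 bp
Sorted largest to smallest: 131, 113, 15 bp.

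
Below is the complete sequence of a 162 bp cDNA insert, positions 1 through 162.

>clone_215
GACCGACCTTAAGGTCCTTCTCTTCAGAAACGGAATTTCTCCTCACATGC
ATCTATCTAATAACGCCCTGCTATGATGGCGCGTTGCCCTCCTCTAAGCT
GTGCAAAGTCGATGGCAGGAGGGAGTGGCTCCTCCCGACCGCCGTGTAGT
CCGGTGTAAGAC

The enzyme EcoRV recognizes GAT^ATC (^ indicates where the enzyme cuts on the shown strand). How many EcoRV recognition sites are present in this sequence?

0

No occurrence of GATATC is present in the sequence.
EcoRV does not cut: 0 sites.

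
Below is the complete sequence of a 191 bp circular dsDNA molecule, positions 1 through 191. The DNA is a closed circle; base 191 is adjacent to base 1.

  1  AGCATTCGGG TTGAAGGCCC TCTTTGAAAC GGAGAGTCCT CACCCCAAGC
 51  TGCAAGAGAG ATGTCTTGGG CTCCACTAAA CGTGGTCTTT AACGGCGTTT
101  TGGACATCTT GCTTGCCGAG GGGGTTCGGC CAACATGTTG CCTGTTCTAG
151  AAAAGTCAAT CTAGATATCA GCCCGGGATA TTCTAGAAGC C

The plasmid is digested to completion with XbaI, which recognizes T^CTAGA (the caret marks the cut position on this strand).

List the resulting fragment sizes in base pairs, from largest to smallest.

155, 22, 14 bp

XbaI sites (TCTAGA) start at positions 146, 160, 182.
XbaI cuts after the first base of each site, so after positions 146, 160, 182.
Circular molecule, 3 cuts → 3 fragments:
  147–160 → 14 bp
  161–182 → 22 bp
  183–191 then 1–146 → 9 + 146 = 155 bp
Sorted largest to smallest: 155, 22, 14 bp.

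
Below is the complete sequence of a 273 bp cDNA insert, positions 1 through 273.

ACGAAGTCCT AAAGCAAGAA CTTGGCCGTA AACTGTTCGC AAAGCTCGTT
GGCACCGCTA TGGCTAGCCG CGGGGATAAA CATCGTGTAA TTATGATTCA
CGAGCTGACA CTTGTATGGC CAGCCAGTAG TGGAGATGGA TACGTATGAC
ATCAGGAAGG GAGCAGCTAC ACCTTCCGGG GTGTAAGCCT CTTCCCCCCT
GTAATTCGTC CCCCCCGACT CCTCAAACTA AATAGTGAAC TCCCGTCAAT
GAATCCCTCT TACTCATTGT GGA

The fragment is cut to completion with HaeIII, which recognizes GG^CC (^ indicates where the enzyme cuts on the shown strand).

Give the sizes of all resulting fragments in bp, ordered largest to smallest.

154, 94, 25 bp

HaeIII sites (GGCC) start at positions 24, 118.
HaeIII cuts after base 2 of each site, so after positions 25, 119.
Linear molecule, 2 cuts → 3 fragments:
  1–25 → 25 bp
  26–119 → 94 bp
  120–273 → 154 bp
Sorted largest to smallest: 154, 94, 25 bp.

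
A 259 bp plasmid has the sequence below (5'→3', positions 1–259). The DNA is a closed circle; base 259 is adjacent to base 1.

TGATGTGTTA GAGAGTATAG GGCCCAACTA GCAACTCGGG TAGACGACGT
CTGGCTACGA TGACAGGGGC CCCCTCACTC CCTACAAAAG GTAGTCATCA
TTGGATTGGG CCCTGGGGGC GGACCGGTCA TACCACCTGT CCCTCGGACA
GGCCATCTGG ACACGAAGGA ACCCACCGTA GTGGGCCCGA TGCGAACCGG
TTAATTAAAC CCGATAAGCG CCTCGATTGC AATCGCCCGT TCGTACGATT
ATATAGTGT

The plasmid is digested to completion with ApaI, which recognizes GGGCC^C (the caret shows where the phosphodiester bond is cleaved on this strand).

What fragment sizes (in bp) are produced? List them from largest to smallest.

96, 75, 47, 41 bp

ApaI sites (GGGCCC) start at positions 20, 67, 108, 183.
ApaI cuts after base 5 of each site (before the last base), so after positions 24, 71, 112, 187.
Circular molecule, 4 cuts → 4 fragments:
  25–71 → 47 bp
  72–112 → 41 bp
  113–187 → 75 bp
  188–259 then 1–24 → 72 + 24 = 96 bp
Sorted largest to smallest: 96, 75, 47, 41 bp.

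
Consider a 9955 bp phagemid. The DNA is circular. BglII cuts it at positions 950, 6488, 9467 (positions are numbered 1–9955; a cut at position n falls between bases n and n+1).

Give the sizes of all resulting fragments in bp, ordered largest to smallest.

Circular molecule, 3 cuts → 3 fragments:
  6488 − 950 = 5538 bp
  9467 − 6488 = 2979 bp
  wrap: 9955 − 9467 + 950 = 1438 bp
Sorted largest to smallest: 5538, 2979, 1438 bp.

5538, 2979, 1438 bp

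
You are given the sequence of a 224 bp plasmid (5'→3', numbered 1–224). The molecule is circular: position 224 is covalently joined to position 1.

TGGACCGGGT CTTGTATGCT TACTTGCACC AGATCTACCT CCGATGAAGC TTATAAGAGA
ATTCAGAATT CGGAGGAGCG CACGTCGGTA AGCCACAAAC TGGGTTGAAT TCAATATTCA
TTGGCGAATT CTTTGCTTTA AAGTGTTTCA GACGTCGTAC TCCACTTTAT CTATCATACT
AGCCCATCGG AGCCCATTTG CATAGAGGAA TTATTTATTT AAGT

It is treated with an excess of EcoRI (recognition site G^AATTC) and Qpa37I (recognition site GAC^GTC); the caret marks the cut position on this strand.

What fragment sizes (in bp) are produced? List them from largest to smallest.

EcoRI sites (GAATTC) start at positions 59, 66, 107, 126.
EcoRI cuts after the first base of each site, so after positions 59, 66, 107, 126.
The Qpa37I site (GACGTC) starts at position 151.
Qpa37I cuts after base 3 of each site, so after position 153.
Combined cut positions: 59, 66, 107, 126, 153.
Circular molecule, 5 cuts → 5 fragments:
  60–66 → 7 bp
  67–107 → 41 bp
  108–126 → 19 bp
  127–153 → 27 bp
  154–224 then 1–59 → 71 + 59 = 130 bp
Sorted largest to smallest: 130, 41, 27, 19, 7 bp.

130, 41, 27, 19, 7 bp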